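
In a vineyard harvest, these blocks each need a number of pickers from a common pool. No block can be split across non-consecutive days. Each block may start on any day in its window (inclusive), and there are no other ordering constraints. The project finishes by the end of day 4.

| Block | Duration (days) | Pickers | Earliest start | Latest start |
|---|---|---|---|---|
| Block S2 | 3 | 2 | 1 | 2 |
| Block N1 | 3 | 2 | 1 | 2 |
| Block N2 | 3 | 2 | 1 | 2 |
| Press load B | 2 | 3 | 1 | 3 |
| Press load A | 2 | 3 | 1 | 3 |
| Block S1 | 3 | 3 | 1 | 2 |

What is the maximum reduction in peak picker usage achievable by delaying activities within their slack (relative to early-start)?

3

Early-start peak: d1:15  d2:15  d3:9  d4:0 ⇒ 15.
Leveled (Block S2@1, Block N1@1, Block N2@1, Press load B@1, Press load A@3, Block S1@1): d1:12  d2:12  d3:12  d4:3 ⇒ 12.
Reduction 15 − 12 = 3.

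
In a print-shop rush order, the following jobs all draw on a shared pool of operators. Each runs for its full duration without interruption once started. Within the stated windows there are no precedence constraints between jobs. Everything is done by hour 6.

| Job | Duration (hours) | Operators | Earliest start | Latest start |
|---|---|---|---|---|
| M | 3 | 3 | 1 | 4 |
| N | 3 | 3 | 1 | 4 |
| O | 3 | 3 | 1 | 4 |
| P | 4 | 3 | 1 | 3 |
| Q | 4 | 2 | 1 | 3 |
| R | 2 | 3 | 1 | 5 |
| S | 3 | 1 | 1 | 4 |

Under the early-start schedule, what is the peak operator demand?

18

Early-start schedule: M@1, N@1, O@1, P@1, Q@1, R@1, S@1.
Load per hour: hour 1: 18, hour 2: 18, hour 3: 15, hour 4: 5, hour 5: 0, hour 6: 0.
Peak is 18.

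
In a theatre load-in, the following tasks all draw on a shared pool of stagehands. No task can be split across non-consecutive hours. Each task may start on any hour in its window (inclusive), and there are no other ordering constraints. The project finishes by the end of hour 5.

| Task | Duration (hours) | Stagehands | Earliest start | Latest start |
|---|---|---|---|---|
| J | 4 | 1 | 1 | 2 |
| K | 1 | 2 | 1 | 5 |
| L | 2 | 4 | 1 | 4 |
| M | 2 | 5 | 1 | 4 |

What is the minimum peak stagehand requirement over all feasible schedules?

Early-start (J@1, K@1, L@1, M@1) gives peak 12: h1:12  h2:10  h3:1  h4:1  h5:0.
Shift L→2, M→4.
Schedule J@1, K@1, L@2, M@4: h1:3  h2:5  h3:5  h4:6  h5:5 — peak 6.

6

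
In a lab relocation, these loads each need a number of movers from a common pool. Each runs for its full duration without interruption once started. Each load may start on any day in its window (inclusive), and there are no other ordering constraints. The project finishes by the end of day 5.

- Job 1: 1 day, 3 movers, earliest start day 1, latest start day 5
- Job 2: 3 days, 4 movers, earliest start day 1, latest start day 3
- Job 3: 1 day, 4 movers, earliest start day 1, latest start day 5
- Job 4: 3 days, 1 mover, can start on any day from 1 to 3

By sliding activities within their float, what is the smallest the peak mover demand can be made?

5

Early-start (Job 1@1, Job 2@1, Job 3@1, Job 4@1) gives peak 12: d1:12  d2:5  d3:5  d4:0  d5:0.
Shift Job 2→2, Job 3→5.
Schedule Job 1@1, Job 2@2, Job 3@5, Job 4@1: d1:4  d2:5  d3:5  d4:4  d5:4 — peak 5.
Total mover-days = 22 over 5 days ⇒ peak ≥ ⌈22/5⌉ = 5, so 5 is optimal.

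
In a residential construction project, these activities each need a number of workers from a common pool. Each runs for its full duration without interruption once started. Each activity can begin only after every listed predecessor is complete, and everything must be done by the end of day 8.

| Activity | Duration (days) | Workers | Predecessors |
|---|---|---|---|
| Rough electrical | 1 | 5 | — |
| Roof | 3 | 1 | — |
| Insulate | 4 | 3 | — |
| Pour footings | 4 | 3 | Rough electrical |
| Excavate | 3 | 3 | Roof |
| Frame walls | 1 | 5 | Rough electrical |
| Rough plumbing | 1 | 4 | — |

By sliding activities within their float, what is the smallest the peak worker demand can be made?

Early-start (Rough electrical@1, Roof@1, Insulate@1, Pour footings@2, Excavate@4, Frame walls@2, Rough plumbing@1) gives peak 13: d1:13  d2:12  d3:7  d4:9  d5:6  d6:3  d7:0  d8:0.
Shift Insulate→2, Excavate→6, Frame walls→6, Rough plumbing→7.
Schedule Rough electrical@1, Roof@1, Insulate@2, Pour footings@2, Excavate@6, Frame walls@6, Rough plumbing@7: d1:6  d2:7  d3:7  d4:6  d5:6  d6:8  d7:7  d8:3 — peak 8.

8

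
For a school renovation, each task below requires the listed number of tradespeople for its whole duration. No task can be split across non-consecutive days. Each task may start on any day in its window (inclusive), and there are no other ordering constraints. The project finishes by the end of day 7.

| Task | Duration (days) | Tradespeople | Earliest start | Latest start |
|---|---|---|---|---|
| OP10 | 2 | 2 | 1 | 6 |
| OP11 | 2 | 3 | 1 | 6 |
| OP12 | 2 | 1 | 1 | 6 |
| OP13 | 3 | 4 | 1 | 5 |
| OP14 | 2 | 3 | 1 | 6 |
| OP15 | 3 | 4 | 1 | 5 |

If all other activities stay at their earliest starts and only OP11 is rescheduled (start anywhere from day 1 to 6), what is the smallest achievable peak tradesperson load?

OP11@1: d1:17  d2:17  d3:8  d4:0  d5:0  d6:0  d7:0 → peak 17
OP11@2: d1:14  d2:17  d3:11  d4:0  d5:0  d6:0  d7:0 → peak 17
OP11@3: d1:14  d2:14  d3:11  d4:3  d5:0  d6:0  d7:0 → peak 14
OP11@4: d1:14  d2:14  d3:8  d4:3  d5:3  d6:0  d7:0 → peak 14
OP11@5: d1:14  d2:14  d3:8  d4:0  d5:3  d6:3  d7:0 → peak 14
OP11@6: d1:14  d2:14  d3:8  d4:0  d5:0  d6:3  d7:3 → peak 14
Best is OP11@3, peak 14.

14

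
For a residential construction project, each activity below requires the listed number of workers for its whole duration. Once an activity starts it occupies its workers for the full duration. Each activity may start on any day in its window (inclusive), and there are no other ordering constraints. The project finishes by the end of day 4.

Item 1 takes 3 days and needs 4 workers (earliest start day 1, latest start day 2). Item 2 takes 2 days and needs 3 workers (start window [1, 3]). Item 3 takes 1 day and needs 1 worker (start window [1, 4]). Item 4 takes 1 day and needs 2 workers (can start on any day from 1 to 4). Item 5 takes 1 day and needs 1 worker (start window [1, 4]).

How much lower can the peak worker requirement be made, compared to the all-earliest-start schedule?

Early-start peak: d1:11  d2:7  d3:4  d4:0 ⇒ 11.
Leveled (Item 1@1, Item 2@1, Item 3@3, Item 4@3, Item 5@4): d1:7  d2:7  d3:7  d4:1 ⇒ 7.
Reduction 11 − 7 = 4.

4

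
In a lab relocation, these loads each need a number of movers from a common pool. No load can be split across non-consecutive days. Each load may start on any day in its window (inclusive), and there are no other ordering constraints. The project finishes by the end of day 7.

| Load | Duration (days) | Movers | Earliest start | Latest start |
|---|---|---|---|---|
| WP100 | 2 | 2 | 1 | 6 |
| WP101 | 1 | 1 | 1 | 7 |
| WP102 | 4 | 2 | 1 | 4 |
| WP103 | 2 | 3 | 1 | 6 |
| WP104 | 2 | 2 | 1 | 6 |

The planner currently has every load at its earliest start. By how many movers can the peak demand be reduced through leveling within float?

6

Early-start peak: d1:10  d2:9  d3:2  d4:2  d5:0  d6:0  d7:0 ⇒ 10.
Leveled (WP100@1, WP101@1, WP102@2, WP103@6, WP104@3): d1:3  d2:4  d3:4  d4:4  d5:2  d6:3  d7:3 ⇒ 4.
Reduction 10 − 4 = 6.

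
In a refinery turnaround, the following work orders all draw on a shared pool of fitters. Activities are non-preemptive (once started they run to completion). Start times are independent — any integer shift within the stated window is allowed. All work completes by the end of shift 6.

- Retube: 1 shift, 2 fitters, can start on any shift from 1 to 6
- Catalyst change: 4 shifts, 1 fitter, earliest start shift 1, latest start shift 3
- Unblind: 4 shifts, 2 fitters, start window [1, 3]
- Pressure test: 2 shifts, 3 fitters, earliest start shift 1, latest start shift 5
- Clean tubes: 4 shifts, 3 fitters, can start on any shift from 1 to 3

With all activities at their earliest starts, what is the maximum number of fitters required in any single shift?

11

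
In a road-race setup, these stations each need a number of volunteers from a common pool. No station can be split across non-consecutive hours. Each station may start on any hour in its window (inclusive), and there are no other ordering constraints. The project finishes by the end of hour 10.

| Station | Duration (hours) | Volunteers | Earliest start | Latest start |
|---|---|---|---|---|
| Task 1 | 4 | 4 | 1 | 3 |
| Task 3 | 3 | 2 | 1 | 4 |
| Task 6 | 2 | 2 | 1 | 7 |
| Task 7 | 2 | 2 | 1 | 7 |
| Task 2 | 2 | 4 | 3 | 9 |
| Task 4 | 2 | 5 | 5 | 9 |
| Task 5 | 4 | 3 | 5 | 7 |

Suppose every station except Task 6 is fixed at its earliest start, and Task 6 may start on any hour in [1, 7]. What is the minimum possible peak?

Task 6@1: h1:10  h2:10  h3:10  h4:8  h5:8  h6:8  h7:3  h8:3  h9:0  h10:0 → peak 10
Task 6@2: h1:8  h2:10  h3:12  h4:8  h5:8  h6:8  h7:3  h8:3  h9:0  h10:0 → peak 12
Task 6@3: h1:8  h2:8  h3:12  h4:10  h5:8  h6:8  h7:3  h8:3  h9:0  h10:0 → peak 12
Task 6@4: h1:8  h2:8  h3:10  h4:10  h5:10  h6:8  h7:3  h8:3  h9:0  h10:0 → peak 10
Task 6@5: h1:8  h2:8  h3:10  h4:8  h5:10  h6:10  h7:3  h8:3  h9:0  h10:0 → peak 10
Task 6@6: h1:8  h2:8  h3:10  h4:8  h5:8  h6:10  h7:5  h8:3  h9:0  h10:0 → peak 10
Task 6@7: h1:8  h2:8  h3:10  h4:8  h5:8  h6:8  h7:5  h8:5  h9:0  h10:0 → peak 10
Best is Task 6@1, peak 10.

10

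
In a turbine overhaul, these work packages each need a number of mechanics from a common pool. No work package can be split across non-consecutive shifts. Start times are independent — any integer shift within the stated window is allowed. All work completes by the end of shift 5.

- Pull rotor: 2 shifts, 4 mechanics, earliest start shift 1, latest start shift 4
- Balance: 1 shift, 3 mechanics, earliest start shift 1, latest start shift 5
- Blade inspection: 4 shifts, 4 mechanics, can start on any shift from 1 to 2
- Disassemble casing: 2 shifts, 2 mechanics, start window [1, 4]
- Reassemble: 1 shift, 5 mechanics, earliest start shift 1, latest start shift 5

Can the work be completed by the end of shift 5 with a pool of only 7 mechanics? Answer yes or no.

Total mechanic-shifts = 36; over 5 shifts the average is 36/5 > 7, so some shift must exceed 7.

no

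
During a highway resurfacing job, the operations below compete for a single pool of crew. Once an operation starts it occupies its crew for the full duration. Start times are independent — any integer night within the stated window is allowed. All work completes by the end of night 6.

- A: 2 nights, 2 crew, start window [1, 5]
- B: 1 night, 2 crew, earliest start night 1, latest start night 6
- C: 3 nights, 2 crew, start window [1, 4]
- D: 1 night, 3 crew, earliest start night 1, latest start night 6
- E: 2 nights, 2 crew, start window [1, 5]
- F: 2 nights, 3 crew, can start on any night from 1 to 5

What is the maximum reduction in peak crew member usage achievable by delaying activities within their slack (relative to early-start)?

9

Early-start peak: n1:14  n2:9  n3:2  n4:0  n5:0  n6:0 ⇒ 14.
Leveled (A@1, B@1, C@2, D@3, E@4, F@5): n1:4  n2:4  n3:5  n4:4  n5:5  n6:3 ⇒ 5.
Reduction 14 − 5 = 9.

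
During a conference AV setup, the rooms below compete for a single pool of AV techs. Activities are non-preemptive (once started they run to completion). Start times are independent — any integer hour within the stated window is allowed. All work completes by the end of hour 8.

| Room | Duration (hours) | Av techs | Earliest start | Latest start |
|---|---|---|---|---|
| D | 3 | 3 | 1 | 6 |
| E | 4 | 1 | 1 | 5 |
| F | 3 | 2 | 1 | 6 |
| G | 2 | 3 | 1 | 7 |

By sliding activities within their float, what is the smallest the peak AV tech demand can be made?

Early-start (D@1, E@1, F@1, G@1) gives peak 9: h1:9  h2:9  h3:6  h4:1  h5:0  h6:0  h7:0  h8:0.
Shift F→4, G→7.
Schedule D@1, E@1, F@4, G@7: h1:4  h2:4  h3:4  h4:3  h5:2  h6:2  h7:3  h8:3 — peak 4.
Total AV tech-hours = 25 over 8 hours ⇒ peak ≥ ⌈25/8⌉ = 4, so 4 is optimal.

4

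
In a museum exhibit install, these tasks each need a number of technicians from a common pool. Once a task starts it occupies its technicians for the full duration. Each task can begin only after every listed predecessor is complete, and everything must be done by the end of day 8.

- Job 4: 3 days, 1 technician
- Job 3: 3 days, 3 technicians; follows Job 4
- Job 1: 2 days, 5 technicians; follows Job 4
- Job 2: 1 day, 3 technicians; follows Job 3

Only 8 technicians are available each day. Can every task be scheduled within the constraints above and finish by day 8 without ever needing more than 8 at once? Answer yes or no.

yes

Schedule Job 4@1, Job 3@4, Job 1@4, Job 2@7: d1:1  d2:1  d3:1  d4:8  d5:8  d6:3  d7:3  d8:0 — peak 8 ≤ 8.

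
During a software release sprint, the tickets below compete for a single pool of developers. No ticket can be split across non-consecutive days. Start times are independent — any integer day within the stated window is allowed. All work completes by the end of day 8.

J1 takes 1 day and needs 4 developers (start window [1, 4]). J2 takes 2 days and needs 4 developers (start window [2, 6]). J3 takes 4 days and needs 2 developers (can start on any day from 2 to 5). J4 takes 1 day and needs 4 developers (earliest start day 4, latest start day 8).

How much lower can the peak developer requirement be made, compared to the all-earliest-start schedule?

2

Early-start peak: d1:4  d2:6  d3:6  d4:6  d5:2  d6:0  d7:0  d8:0 ⇒ 6.
Leveled (J1@1, J2@2, J3@4, J4@8): d1:4  d2:4  d3:4  d4:2  d5:2  d6:2  d7:2  d8:4 ⇒ 4.
Reduction 6 − 4 = 2.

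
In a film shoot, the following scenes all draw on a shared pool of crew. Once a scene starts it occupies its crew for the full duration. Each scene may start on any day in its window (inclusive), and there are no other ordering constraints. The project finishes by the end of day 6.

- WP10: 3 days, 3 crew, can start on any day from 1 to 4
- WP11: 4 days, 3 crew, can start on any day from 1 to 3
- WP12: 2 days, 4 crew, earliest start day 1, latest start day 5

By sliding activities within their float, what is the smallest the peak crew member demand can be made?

6

Early-start (WP10@1, WP11@1, WP12@1) gives peak 10: d1:10  d2:10  d3:6  d4:3  d5:0  d6:0.
Shift WP12→5.
Schedule WP10@1, WP11@1, WP12@5: d1:6  d2:6  d3:6  d4:3  d5:4  d6:4 — peak 6.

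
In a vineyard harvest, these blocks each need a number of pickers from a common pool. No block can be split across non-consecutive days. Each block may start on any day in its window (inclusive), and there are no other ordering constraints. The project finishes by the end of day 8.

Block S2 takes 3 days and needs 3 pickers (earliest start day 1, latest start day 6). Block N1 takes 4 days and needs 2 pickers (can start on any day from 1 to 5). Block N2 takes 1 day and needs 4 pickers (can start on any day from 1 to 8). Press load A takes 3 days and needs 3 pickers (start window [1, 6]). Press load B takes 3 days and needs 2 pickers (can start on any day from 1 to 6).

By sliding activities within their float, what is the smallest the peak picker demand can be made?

5

Early-start (Block S2@1, Block N1@1, Block N2@1, Press load A@1, Press load B@1) gives peak 14: d1:14  d2:10  d3:10  d4:2  d5:0  d6:0  d7:0  d8:0.
Shift Block N2→5, Press load A→6, Press load B→6.
Schedule Block S2@1, Block N1@1, Block N2@5, Press load A@6, Press load B@6: d1:5  d2:5  d3:5  d4:2  d5:4  d6:5  d7:5  d8:5 — peak 5.
Total picker-days = 36 over 8 days ⇒ peak ≥ ⌈36/8⌉ = 5, so 5 is optimal.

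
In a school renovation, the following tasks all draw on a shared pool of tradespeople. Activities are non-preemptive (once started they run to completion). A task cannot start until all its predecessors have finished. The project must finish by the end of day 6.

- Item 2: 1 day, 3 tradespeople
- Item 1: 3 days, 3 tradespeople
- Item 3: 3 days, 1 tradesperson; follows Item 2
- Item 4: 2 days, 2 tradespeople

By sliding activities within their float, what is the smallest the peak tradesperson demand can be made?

Early-start (Item 2@1, Item 1@1, Item 3@2, Item 4@1) gives peak 8: d1:8  d2:6  d3:4  d4:1  d5:0  d6:0.
Shift Item 1→2, Item 4→5.
Schedule Item 2@1, Item 1@2, Item 3@2, Item 4@5: d1:3  d2:4  d3:4  d4:4  d5:2  d6:2 — peak 4.
Total tradesperson-days = 19 over 6 days ⇒ peak ≥ ⌈19/6⌉ = 4, so 4 is optimal.

4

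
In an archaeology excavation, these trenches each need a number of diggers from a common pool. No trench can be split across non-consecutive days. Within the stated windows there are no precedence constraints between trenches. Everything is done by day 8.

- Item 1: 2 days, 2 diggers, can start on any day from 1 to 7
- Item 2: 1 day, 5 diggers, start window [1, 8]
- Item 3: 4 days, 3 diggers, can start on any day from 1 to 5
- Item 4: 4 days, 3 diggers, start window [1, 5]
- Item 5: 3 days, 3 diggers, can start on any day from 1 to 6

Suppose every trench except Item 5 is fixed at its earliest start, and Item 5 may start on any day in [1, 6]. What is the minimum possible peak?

13

Item 5@1: d1:16  d2:11  d3:9  d4:6  d5:0  d6:0  d7:0  d8:0 → peak 16
Item 5@2: d1:13  d2:11  d3:9  d4:9  d5:0  d6:0  d7:0  d8:0 → peak 13
Item 5@3: d1:13  d2:8  d3:9  d4:9  d5:3  d6:0  d7:0  d8:0 → peak 13
Item 5@4: d1:13  d2:8  d3:6  d4:9  d5:3  d6:3  d7:0  d8:0 → peak 13
Item 5@5: d1:13  d2:8  d3:6  d4:6  d5:3  d6:3  d7:3  d8:0 → peak 13
Item 5@6: d1:13  d2:8  d3:6  d4:6  d5:0  d6:3  d7:3  d8:3 → peak 13
Best is Item 5@2, peak 13.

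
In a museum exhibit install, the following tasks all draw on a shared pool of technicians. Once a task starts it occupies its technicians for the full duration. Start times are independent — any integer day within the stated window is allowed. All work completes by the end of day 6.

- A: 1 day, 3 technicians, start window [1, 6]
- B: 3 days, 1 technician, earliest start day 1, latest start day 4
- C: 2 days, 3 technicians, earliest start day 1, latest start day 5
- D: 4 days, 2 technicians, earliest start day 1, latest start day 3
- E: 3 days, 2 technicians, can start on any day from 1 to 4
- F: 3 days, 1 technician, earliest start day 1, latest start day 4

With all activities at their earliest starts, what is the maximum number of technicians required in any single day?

Early-start schedule: A@1, B@1, C@1, D@1, E@1, F@1.
Load per day: day 1: 12, day 2: 9, day 3: 6, day 4: 2, day 5: 0, day 6: 0.
Peak is 12.

12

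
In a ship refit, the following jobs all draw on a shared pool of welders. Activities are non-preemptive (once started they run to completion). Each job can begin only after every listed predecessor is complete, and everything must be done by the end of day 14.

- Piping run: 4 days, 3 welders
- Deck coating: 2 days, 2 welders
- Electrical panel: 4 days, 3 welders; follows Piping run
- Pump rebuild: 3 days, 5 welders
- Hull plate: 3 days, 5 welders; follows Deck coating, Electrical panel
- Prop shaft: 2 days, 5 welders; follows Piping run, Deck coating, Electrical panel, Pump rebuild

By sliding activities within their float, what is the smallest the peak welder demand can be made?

8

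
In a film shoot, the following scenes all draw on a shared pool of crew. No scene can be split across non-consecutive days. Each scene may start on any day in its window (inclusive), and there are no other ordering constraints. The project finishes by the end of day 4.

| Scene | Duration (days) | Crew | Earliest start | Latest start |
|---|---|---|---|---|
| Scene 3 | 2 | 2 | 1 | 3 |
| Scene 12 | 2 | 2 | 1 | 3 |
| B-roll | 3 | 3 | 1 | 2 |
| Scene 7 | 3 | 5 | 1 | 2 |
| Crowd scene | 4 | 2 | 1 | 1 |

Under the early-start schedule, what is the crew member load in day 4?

2

At early start, day 4 has: Crowd scene.
Demand: 2 = 2.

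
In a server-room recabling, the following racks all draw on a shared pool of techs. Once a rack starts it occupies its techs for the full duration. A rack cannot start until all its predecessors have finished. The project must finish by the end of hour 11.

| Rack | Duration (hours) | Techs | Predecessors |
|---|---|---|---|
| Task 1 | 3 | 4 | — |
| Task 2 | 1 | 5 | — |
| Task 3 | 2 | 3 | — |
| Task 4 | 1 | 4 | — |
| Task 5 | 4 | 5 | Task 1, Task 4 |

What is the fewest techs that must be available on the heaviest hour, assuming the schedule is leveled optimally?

5

Early-start (Task 1@1, Task 2@1, Task 3@1, Task 4@1, Task 5@4) gives peak 16: h1:16  h2:7  h3:4  h4:5  h5:5  h6:5  h7:5  h8:0  h9:0  h10:0  h11:0.
Shift Task 2→4, Task 3→5, Task 4→7, Task 5→8.
Schedule Task 1@1, Task 2@4, Task 3@5, Task 4@7, Task 5@8: h1:4  h2:4  h3:4  h4:5  h5:3  h6:3  h7:4  h8:5  h9:5  h10:5  h11:5 — peak 5.
Total tech-hours = 47 over 11 hours ⇒ peak ≥ ⌈47/11⌉ = 5, so 5 is optimal.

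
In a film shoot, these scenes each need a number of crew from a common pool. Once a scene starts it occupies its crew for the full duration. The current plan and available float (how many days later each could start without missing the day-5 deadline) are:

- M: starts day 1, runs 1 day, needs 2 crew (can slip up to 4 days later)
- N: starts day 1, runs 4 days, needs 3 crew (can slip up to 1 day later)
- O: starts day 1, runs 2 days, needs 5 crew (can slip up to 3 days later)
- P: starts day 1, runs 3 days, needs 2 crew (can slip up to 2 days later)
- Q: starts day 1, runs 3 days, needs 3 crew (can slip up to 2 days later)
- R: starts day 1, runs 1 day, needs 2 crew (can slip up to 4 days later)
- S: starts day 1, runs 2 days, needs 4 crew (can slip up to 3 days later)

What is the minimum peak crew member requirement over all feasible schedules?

Early-start (M@1, N@1, O@1, P@1, Q@1, R@1, S@1) gives peak 21: d1:21  d2:17  d3:8  d4:3  d5:0.
Shift N→2, Q→3, R→3, S→4.
Schedule M@1, N@2, O@1, P@1, Q@3, R@3, S@4: d1:9  d2:10  d3:10  d4:10  d5:10 — peak 10.
Total crew member-days = 49 over 5 days ⇒ peak ≥ ⌈49/5⌉ = 10, so 10 is optimal.

10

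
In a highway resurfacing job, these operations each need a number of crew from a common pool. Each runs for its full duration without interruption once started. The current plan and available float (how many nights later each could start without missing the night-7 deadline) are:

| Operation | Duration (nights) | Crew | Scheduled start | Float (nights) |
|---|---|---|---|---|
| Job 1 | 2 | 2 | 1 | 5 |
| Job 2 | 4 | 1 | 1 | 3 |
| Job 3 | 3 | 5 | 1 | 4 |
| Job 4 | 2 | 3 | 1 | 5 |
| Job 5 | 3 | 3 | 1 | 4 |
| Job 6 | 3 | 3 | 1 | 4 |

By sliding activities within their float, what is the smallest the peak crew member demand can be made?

Early-start (Job 1@1, Job 2@1, Job 3@1, Job 4@1, Job 5@1, Job 6@1) gives peak 17: n1:17  n2:17  n3:12  n4:1  n5:0  n6:0  n7:0.
Shift Job 3→5, Job 4→3, Job 6→4.
Schedule Job 1@1, Job 2@1, Job 3@5, Job 4@3, Job 5@1, Job 6@4: n1:6  n2:6  n3:7  n4:7  n5:8  n6:8  n7:5 — peak 8.

8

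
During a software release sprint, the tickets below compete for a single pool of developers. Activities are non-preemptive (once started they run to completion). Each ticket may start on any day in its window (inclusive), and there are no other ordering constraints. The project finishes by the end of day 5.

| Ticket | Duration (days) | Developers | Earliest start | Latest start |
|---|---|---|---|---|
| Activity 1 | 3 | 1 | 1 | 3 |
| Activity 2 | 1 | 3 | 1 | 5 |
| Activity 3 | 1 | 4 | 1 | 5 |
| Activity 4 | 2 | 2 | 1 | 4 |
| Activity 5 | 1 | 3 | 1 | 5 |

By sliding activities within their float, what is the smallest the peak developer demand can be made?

4

Early-start (Activity 1@1, Activity 2@1, Activity 3@1, Activity 4@1, Activity 5@1) gives peak 13: d1:13  d2:3  d3:1  d4:0  d5:0.
Shift Activity 3→4, Activity 4→2, Activity 5→5.
Schedule Activity 1@1, Activity 2@1, Activity 3@4, Activity 4@2, Activity 5@5: d1:4  d2:3  d3:3  d4:4  d5:3 — peak 4.
Total developer-days = 17 over 5 days ⇒ peak ≥ ⌈17/5⌉ = 4, so 4 is optimal.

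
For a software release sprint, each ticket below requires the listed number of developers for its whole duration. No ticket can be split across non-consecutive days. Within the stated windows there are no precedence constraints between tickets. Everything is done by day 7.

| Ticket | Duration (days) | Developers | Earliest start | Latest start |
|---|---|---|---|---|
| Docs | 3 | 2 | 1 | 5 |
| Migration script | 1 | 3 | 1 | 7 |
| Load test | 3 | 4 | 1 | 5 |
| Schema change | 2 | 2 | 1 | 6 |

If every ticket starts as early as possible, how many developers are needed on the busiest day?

11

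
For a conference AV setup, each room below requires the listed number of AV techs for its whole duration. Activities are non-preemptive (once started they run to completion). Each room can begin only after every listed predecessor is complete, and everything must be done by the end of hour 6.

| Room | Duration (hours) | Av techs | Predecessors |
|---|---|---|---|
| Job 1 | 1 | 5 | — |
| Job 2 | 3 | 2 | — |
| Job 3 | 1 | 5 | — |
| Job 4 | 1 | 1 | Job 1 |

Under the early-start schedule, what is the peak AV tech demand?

12

Early-start schedule: Job 1@1, Job 2@1, Job 3@1, Job 4@2.
Load per hour: hour 1: 12, hour 2: 3, hour 3: 2, hour 4: 0, hour 5: 0, hour 6: 0.
Peak is 12.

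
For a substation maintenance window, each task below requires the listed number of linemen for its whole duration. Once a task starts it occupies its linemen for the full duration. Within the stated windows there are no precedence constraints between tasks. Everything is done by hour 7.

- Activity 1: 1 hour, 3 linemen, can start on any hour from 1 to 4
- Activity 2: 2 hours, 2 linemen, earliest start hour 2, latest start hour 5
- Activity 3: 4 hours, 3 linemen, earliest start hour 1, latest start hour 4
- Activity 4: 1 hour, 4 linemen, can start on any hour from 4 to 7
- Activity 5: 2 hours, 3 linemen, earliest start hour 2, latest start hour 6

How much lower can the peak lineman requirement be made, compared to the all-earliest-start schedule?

Early-start peak: h1:6  h2:8  h3:8  h4:7  h5:0  h6:0  h7:0 ⇒ 8.
Leveled (Activity 1@1, Activity 2@2, Activity 3@1, Activity 4@5, Activity 5@6): h1:6  h2:5  h3:5  h4:3  h5:4  h6:3  h7:3 ⇒ 6.
Reduction 8 − 6 = 2.

2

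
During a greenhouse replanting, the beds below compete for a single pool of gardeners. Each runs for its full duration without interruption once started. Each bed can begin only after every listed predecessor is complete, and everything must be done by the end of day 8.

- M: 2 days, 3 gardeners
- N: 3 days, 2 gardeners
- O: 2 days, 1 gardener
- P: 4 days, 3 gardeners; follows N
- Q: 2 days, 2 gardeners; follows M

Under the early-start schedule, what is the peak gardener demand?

Early-start schedule: M@1, N@1, O@1, P@4, Q@3.
Load per day: day 1: 6, day 2: 6, day 3: 4, day 4: 5, day 5: 3, day 6: 3, day 7: 3, day 8: 0.
Peak is 6.

6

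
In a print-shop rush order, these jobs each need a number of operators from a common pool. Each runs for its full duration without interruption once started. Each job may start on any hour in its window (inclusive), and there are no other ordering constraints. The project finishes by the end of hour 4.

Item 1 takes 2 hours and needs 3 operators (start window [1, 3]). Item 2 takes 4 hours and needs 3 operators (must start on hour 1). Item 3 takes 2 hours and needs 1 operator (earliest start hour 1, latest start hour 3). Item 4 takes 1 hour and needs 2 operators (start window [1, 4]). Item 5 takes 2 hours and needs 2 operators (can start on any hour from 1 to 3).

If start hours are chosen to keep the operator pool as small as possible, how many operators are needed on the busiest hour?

7

Early-start (Item 1@1, Item 2@1, Item 3@1, Item 4@1, Item 5@1) gives peak 11: h1:11  h2:9  h3:3  h4:3.
Shift Item 4→3, Item 5→3.
Schedule Item 1@1, Item 2@1, Item 3@1, Item 4@3, Item 5@3: h1:7  h2:7  h3:7  h4:5 — peak 7.
Total operator-hours = 26 over 4 hours ⇒ peak ≥ ⌈26/4⌉ = 7, so 7 is optimal.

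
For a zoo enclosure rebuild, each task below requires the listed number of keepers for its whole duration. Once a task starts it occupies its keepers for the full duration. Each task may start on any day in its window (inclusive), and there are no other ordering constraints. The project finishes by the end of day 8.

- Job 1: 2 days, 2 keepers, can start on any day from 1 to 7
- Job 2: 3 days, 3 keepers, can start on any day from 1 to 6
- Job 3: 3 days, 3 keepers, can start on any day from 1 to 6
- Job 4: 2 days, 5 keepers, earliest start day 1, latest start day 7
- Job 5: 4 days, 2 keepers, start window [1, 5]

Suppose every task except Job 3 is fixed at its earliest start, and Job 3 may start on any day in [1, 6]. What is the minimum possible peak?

Job 3@1: d1:15  d2:15  d3:8  d4:2  d5:0  d6:0  d7:0  d8:0 → peak 15
Job 3@2: d1:12  d2:15  d3:8  d4:5  d5:0  d6:0  d7:0  d8:0 → peak 15
Job 3@3: d1:12  d2:12  d3:8  d4:5  d5:3  d6:0  d7:0  d8:0 → peak 12
Job 3@4: d1:12  d2:12  d3:5  d4:5  d5:3  d6:3  d7:0  d8:0 → peak 12
Job 3@5: d1:12  d2:12  d3:5  d4:2  d5:3  d6:3  d7:3  d8:0 → peak 12
Job 3@6: d1:12  d2:12  d3:5  d4:2  d5:0  d6:3  d7:3  d8:3 → peak 12
Best is Job 3@3, peak 12.

12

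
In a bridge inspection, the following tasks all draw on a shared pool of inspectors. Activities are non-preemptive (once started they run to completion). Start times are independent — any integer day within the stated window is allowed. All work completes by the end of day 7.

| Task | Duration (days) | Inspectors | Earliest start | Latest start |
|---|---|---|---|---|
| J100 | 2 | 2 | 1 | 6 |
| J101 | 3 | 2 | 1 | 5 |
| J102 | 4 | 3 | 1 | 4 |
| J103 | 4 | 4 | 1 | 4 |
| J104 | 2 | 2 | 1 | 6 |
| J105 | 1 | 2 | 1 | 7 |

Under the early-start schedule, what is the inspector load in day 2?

13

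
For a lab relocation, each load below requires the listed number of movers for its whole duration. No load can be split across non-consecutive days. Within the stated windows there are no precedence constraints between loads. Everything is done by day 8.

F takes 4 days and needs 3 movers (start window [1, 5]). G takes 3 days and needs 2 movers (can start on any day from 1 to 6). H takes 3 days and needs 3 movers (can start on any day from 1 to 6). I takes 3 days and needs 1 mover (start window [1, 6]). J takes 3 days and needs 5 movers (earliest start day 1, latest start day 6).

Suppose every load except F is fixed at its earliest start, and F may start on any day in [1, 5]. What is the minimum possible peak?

F@1: d1:14  d2:14  d3:14  d4:3  d5:0  d6:0  d7:0  d8:0 → peak 14
F@2: d1:11  d2:14  d3:14  d4:3  d5:3  d6:0  d7:0  d8:0 → peak 14
F@3: d1:11  d2:11  d3:14  d4:3  d5:3  d6:3  d7:0  d8:0 → peak 14
F@4: d1:11  d2:11  d3:11  d4:3  d5:3  d6:3  d7:3  d8:0 → peak 11
F@5: d1:11  d2:11  d3:11  d4:0  d5:3  d6:3  d7:3  d8:3 → peak 11
Best is F@4, peak 11.

11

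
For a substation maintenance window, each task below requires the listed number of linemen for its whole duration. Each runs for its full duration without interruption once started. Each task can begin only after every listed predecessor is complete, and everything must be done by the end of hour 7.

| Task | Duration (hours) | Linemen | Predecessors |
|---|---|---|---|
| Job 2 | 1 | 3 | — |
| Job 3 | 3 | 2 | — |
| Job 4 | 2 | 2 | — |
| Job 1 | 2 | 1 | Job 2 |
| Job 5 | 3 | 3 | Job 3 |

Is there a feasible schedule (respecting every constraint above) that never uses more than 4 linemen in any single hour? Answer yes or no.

yes

Schedule Job 2@1, Job 3@2, Job 4@2, Job 1@4, Job 5@5: h1:3  h2:4  h3:4  h4:3  h5:4  h6:3  h7:3 — peak 4 ≤ 4.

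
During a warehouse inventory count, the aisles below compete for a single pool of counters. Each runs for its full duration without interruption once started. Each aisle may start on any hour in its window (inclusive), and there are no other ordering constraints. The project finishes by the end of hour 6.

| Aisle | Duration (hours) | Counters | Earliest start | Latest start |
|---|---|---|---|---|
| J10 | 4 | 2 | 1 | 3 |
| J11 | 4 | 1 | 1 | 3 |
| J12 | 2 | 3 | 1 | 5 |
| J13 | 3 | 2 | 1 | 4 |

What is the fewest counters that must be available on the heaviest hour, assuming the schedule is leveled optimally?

5

Early-start (J10@1, J11@1, J12@1, J13@1) gives peak 8: h1:8  h2:8  h3:5  h4:3  h5:0  h6:0.
Shift J12→5.
Schedule J10@1, J11@1, J12@5, J13@1: h1:5  h2:5  h3:5  h4:3  h5:3  h6:3 — peak 5.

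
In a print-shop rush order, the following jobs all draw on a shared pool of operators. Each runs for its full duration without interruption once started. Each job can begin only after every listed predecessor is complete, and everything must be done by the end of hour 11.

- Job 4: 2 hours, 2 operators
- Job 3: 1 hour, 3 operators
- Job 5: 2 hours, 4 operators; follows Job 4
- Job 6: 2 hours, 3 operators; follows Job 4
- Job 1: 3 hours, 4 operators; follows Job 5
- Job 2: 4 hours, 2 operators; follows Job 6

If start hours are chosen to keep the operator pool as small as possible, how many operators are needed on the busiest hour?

6

Early-start (Job 4@1, Job 3@1, Job 5@3, Job 6@3, Job 1@5, Job 2@5) gives peak 7: h1:5  h2:2  h3:7  h4:7  h5:6  h6:6  h7:6  h8:2  h9:0  h10:0  h11:0.
Shift Job 6→5, Job 1→7, Job 2→7.
Schedule Job 4@1, Job 3@1, Job 5@3, Job 6@5, Job 1@7, Job 2@7: h1:5  h2:2  h3:4  h4:4  h5:3  h6:3  h7:6  h8:6  h9:6  h10:2  h11:0 — peak 6.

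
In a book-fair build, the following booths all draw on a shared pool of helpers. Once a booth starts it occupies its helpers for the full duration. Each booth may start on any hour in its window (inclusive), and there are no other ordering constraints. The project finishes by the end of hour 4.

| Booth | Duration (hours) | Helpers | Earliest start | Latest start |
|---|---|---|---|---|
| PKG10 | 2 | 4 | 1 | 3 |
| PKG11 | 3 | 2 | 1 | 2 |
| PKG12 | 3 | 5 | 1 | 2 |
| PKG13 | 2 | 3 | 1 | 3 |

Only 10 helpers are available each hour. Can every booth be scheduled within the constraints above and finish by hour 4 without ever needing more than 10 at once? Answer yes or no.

The minimum achievable peak is 11; 10 < 11, so no feasible schedule stays within the cap.

no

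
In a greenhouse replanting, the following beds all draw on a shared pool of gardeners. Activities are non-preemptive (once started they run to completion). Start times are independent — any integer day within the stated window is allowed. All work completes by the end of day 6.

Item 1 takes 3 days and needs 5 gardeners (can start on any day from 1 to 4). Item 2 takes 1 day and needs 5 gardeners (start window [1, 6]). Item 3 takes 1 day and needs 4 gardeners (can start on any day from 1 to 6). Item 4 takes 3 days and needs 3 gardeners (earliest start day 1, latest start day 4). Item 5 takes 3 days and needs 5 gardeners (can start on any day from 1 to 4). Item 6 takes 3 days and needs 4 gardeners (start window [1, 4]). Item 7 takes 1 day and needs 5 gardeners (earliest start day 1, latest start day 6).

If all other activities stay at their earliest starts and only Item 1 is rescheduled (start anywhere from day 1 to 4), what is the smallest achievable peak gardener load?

26

Item 1@1: d1:31  d2:17  d3:17  d4:0  d5:0  d6:0 → peak 31
Item 1@2: d1:26  d2:17  d3:17  d4:5  d5:0  d6:0 → peak 26
Item 1@3: d1:26  d2:12  d3:17  d4:5  d5:5  d6:0 → peak 26
Item 1@4: d1:26  d2:12  d3:12  d4:5  d5:5  d6:5 → peak 26
Best is Item 1@2, peak 26.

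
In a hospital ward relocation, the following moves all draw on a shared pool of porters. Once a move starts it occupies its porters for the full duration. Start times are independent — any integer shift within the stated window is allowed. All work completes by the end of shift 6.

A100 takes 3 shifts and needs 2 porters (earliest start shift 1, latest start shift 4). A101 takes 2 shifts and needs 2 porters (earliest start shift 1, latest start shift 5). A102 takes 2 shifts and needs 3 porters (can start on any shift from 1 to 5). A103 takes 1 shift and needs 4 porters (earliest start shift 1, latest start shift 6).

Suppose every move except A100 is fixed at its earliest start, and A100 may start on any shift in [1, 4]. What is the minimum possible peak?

A100@1: s1:11  s2:7  s3:2  s4:0  s5:0  s6:0 → peak 11
A100@2: s1:9  s2:7  s3:2  s4:2  s5:0  s6:0 → peak 9
A100@3: s1:9  s2:5  s3:2  s4:2  s5:2  s6:0 → peak 9
A100@4: s1:9  s2:5  s3:0  s4:2  s5:2  s6:2 → peak 9
Best is A100@2, peak 9.

9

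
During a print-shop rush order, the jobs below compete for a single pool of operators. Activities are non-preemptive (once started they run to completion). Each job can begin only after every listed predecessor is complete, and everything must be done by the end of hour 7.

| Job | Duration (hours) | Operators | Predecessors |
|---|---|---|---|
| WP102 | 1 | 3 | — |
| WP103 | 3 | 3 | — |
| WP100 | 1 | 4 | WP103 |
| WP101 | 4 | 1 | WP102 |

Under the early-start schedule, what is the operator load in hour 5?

1

At early start, hour 5 has: WP101.
Demand: 1 = 1.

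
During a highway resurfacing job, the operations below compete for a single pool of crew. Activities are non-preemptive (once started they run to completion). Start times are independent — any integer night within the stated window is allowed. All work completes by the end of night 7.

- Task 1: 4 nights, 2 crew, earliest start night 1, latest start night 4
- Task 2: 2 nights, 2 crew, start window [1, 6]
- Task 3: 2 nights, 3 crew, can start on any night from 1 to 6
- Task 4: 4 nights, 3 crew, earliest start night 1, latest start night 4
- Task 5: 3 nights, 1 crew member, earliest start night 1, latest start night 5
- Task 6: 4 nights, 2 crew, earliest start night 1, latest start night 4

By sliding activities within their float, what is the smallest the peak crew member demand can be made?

7

Early-start (Task 1@1, Task 2@1, Task 3@1, Task 4@1, Task 5@1, Task 6@1) gives peak 13: n1:13  n2:13  n3:8  n4:7  n5:0  n6:0  n7:0.
Shift Task 4→3, Task 5→5, Task 6→3.
Schedule Task 1@1, Task 2@1, Task 3@1, Task 4@3, Task 5@5, Task 6@3: n1:7  n2:7  n3:7  n4:7  n5:6  n6:6  n7:1 — peak 7.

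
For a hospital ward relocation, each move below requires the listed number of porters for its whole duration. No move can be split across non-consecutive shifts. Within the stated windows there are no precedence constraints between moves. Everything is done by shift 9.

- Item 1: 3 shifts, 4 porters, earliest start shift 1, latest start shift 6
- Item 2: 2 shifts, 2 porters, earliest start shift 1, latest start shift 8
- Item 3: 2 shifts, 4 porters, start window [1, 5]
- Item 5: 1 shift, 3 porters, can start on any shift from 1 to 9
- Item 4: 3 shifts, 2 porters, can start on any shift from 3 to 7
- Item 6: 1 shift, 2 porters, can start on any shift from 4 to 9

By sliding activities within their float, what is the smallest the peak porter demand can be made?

Early-start (Item 1@1, Item 2@1, Item 3@1, Item 5@1, Item 4@3, Item 6@4) gives peak 13: s1:13  s2:10  s3:6  s4:4  s5:2  s6:0  s7:0  s8:0  s9:0.
Shift Item 2→6, Item 3→4, Item 5→9, Item 4→6, Item 6→8.
Schedule Item 1@1, Item 2@6, Item 3@4, Item 5@9, Item 4@6, Item 6@8: s1:4  s2:4  s3:4  s4:4  s5:4  s6:4  s7:4  s8:4  s9:3 — peak 4.
Total porter-shifts = 35 over 9 shifts ⇒ peak ≥ ⌈35/9⌉ = 4, so 4 is optimal.

4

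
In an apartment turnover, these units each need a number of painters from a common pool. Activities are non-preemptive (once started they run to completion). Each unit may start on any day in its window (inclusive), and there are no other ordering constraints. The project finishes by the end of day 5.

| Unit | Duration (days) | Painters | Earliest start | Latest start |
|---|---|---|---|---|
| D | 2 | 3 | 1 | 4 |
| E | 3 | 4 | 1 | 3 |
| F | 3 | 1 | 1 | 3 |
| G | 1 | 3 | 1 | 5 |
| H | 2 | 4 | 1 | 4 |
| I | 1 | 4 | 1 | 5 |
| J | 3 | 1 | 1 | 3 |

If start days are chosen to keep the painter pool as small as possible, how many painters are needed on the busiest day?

Early-start (D@1, E@1, F@1, G@1, H@1, I@1, J@1) gives peak 20: d1:20  d2:13  d3:6  d4:0  d5:0.
Shift G→3, H→4, I→4.
Schedule D@1, E@1, F@1, G@3, H@4, I@4, J@1: d1:9  d2:9  d3:9  d4:8  d5:4 — peak 9.

9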